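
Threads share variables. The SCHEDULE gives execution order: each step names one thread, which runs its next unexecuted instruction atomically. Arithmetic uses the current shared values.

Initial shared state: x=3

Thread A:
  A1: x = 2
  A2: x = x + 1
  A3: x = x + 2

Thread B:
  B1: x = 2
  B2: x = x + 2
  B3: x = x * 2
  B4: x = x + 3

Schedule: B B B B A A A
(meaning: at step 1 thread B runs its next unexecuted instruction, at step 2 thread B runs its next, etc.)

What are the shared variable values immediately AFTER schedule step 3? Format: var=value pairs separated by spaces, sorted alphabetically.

Step 1: thread B executes B1 (x = 2). Shared: x=2. PCs: A@0 B@1
Step 2: thread B executes B2 (x = x + 2). Shared: x=4. PCs: A@0 B@2
Step 3: thread B executes B3 (x = x * 2). Shared: x=8. PCs: A@0 B@3

Answer: x=8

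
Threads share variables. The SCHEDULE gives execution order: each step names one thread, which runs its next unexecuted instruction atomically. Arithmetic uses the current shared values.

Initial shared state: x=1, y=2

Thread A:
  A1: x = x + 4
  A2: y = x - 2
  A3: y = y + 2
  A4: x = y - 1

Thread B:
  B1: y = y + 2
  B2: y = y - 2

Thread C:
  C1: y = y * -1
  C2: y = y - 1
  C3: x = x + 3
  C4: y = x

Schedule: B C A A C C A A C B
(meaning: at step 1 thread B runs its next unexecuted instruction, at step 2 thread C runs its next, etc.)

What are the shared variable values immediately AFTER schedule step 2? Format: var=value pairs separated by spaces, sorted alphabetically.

Answer: x=1 y=-4

Derivation:
Step 1: thread B executes B1 (y = y + 2). Shared: x=1 y=4. PCs: A@0 B@1 C@0
Step 2: thread C executes C1 (y = y * -1). Shared: x=1 y=-4. PCs: A@0 B@1 C@1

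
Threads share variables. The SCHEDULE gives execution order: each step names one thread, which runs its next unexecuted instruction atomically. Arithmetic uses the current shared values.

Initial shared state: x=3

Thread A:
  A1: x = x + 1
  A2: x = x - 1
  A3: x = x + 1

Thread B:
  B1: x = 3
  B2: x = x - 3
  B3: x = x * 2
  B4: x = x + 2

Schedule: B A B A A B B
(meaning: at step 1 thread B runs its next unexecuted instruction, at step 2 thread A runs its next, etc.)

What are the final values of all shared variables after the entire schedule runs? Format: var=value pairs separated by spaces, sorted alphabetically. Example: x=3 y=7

Step 1: thread B executes B1 (x = 3). Shared: x=3. PCs: A@0 B@1
Step 2: thread A executes A1 (x = x + 1). Shared: x=4. PCs: A@1 B@1
Step 3: thread B executes B2 (x = x - 3). Shared: x=1. PCs: A@1 B@2
Step 4: thread A executes A2 (x = x - 1). Shared: x=0. PCs: A@2 B@2
Step 5: thread A executes A3 (x = x + 1). Shared: x=1. PCs: A@3 B@2
Step 6: thread B executes B3 (x = x * 2). Shared: x=2. PCs: A@3 B@3
Step 7: thread B executes B4 (x = x + 2). Shared: x=4. PCs: A@3 B@4

Answer: x=4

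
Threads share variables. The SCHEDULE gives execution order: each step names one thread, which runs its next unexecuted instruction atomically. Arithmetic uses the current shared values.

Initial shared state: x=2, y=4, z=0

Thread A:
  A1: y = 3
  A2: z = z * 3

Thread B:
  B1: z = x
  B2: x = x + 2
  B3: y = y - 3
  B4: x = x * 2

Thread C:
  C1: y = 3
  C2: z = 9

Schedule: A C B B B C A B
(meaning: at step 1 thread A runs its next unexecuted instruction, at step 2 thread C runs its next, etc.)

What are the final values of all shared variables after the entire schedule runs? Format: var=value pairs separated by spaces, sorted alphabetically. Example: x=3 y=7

Answer: x=8 y=0 z=27

Derivation:
Step 1: thread A executes A1 (y = 3). Shared: x=2 y=3 z=0. PCs: A@1 B@0 C@0
Step 2: thread C executes C1 (y = 3). Shared: x=2 y=3 z=0. PCs: A@1 B@0 C@1
Step 3: thread B executes B1 (z = x). Shared: x=2 y=3 z=2. PCs: A@1 B@1 C@1
Step 4: thread B executes B2 (x = x + 2). Shared: x=4 y=3 z=2. PCs: A@1 B@2 C@1
Step 5: thread B executes B3 (y = y - 3). Shared: x=4 y=0 z=2. PCs: A@1 B@3 C@1
Step 6: thread C executes C2 (z = 9). Shared: x=4 y=0 z=9. PCs: A@1 B@3 C@2
Step 7: thread A executes A2 (z = z * 3). Shared: x=4 y=0 z=27. PCs: A@2 B@3 C@2
Step 8: thread B executes B4 (x = x * 2). Shared: x=8 y=0 z=27. PCs: A@2 B@4 C@2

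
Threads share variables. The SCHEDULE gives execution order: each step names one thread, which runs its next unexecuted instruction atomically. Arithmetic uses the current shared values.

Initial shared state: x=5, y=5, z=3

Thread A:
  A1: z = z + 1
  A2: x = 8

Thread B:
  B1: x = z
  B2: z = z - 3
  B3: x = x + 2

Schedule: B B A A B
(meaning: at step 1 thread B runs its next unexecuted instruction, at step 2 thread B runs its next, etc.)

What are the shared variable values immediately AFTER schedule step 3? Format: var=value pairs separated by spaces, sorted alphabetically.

Step 1: thread B executes B1 (x = z). Shared: x=3 y=5 z=3. PCs: A@0 B@1
Step 2: thread B executes B2 (z = z - 3). Shared: x=3 y=5 z=0. PCs: A@0 B@2
Step 3: thread A executes A1 (z = z + 1). Shared: x=3 y=5 z=1. PCs: A@1 B@2

Answer: x=3 y=5 z=1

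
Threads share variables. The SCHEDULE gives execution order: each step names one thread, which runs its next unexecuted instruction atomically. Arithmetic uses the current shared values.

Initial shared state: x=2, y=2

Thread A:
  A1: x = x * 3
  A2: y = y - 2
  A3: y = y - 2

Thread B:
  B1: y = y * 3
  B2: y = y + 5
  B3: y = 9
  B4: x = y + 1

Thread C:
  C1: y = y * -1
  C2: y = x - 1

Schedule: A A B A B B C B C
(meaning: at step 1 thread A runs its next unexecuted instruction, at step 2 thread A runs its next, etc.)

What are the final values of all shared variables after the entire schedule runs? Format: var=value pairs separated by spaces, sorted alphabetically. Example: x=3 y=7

Answer: x=-8 y=-9

Derivation:
Step 1: thread A executes A1 (x = x * 3). Shared: x=6 y=2. PCs: A@1 B@0 C@0
Step 2: thread A executes A2 (y = y - 2). Shared: x=6 y=0. PCs: A@2 B@0 C@0
Step 3: thread B executes B1 (y = y * 3). Shared: x=6 y=0. PCs: A@2 B@1 C@0
Step 4: thread A executes A3 (y = y - 2). Shared: x=6 y=-2. PCs: A@3 B@1 C@0
Step 5: thread B executes B2 (y = y + 5). Shared: x=6 y=3. PCs: A@3 B@2 C@0
Step 6: thread B executes B3 (y = 9). Shared: x=6 y=9. PCs: A@3 B@3 C@0
Step 7: thread C executes C1 (y = y * -1). Shared: x=6 y=-9. PCs: A@3 B@3 C@1
Step 8: thread B executes B4 (x = y + 1). Shared: x=-8 y=-9. PCs: A@3 B@4 C@1
Step 9: thread C executes C2 (y = x - 1). Shared: x=-8 y=-9. PCs: A@3 B@4 C@2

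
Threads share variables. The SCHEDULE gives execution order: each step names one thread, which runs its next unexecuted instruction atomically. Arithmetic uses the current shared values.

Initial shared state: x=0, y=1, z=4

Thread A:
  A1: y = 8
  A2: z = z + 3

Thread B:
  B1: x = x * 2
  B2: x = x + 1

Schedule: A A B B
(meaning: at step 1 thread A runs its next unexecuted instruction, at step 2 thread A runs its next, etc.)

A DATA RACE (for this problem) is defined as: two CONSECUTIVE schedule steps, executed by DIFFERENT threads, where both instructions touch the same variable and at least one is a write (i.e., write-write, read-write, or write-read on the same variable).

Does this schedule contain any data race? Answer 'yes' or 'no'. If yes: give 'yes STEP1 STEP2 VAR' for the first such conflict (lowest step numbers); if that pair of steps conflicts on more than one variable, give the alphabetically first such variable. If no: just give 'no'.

Answer: no

Derivation:
Steps 1,2: same thread (A). No race.
Steps 2,3: A(r=z,w=z) vs B(r=x,w=x). No conflict.
Steps 3,4: same thread (B). No race.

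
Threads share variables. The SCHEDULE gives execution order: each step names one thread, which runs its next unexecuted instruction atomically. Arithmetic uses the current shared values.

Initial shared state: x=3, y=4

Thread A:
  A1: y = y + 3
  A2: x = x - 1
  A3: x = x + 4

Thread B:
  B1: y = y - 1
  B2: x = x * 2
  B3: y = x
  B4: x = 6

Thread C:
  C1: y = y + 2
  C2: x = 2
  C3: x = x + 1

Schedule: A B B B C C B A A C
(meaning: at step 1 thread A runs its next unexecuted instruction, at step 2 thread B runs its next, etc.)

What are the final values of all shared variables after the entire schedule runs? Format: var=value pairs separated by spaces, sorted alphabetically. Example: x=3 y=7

Answer: x=10 y=8

Derivation:
Step 1: thread A executes A1 (y = y + 3). Shared: x=3 y=7. PCs: A@1 B@0 C@0
Step 2: thread B executes B1 (y = y - 1). Shared: x=3 y=6. PCs: A@1 B@1 C@0
Step 3: thread B executes B2 (x = x * 2). Shared: x=6 y=6. PCs: A@1 B@2 C@0
Step 4: thread B executes B3 (y = x). Shared: x=6 y=6. PCs: A@1 B@3 C@0
Step 5: thread C executes C1 (y = y + 2). Shared: x=6 y=8. PCs: A@1 B@3 C@1
Step 6: thread C executes C2 (x = 2). Shared: x=2 y=8. PCs: A@1 B@3 C@2
Step 7: thread B executes B4 (x = 6). Shared: x=6 y=8. PCs: A@1 B@4 C@2
Step 8: thread A executes A2 (x = x - 1). Shared: x=5 y=8. PCs: A@2 B@4 C@2
Step 9: thread A executes A3 (x = x + 4). Shared: x=9 y=8. PCs: A@3 B@4 C@2
Step 10: thread C executes C3 (x = x + 1). Shared: x=10 y=8. PCs: A@3 B@4 C@3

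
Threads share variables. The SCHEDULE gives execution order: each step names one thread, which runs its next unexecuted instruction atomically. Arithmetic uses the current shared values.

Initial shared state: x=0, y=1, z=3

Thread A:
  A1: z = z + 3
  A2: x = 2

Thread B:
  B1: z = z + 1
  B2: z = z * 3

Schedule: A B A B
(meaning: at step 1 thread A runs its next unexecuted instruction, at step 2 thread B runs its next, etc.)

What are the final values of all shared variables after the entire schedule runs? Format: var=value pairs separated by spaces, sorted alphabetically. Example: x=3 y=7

Answer: x=2 y=1 z=21

Derivation:
Step 1: thread A executes A1 (z = z + 3). Shared: x=0 y=1 z=6. PCs: A@1 B@0
Step 2: thread B executes B1 (z = z + 1). Shared: x=0 y=1 z=7. PCs: A@1 B@1
Step 3: thread A executes A2 (x = 2). Shared: x=2 y=1 z=7. PCs: A@2 B@1
Step 4: thread B executes B2 (z = z * 3). Shared: x=2 y=1 z=21. PCs: A@2 B@2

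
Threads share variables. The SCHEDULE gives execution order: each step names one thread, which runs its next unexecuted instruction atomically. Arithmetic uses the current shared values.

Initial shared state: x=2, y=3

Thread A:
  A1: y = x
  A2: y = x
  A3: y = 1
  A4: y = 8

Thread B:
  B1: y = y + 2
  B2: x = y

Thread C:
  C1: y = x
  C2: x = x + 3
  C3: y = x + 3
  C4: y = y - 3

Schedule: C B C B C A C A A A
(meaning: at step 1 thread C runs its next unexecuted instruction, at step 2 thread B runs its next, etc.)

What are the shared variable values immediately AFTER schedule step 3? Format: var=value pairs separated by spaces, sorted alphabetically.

Answer: x=5 y=4

Derivation:
Step 1: thread C executes C1 (y = x). Shared: x=2 y=2. PCs: A@0 B@0 C@1
Step 2: thread B executes B1 (y = y + 2). Shared: x=2 y=4. PCs: A@0 B@1 C@1
Step 3: thread C executes C2 (x = x + 3). Shared: x=5 y=4. PCs: A@0 B@1 C@2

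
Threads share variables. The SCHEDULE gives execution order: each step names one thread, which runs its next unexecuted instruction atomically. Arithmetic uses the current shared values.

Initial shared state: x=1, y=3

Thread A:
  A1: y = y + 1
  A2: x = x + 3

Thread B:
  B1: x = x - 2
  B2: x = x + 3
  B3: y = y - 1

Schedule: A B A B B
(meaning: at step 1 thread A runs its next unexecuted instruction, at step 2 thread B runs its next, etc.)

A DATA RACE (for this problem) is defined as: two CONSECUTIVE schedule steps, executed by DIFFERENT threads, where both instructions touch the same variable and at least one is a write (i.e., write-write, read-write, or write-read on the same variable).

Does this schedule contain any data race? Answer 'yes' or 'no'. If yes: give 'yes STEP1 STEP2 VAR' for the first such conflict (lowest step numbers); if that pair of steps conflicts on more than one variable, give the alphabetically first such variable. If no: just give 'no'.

Steps 1,2: A(r=y,w=y) vs B(r=x,w=x). No conflict.
Steps 2,3: B(x = x - 2) vs A(x = x + 3). RACE on x (W-W).
Steps 3,4: A(x = x + 3) vs B(x = x + 3). RACE on x (W-W).
Steps 4,5: same thread (B). No race.
First conflict at steps 2,3.

Answer: yes 2 3 x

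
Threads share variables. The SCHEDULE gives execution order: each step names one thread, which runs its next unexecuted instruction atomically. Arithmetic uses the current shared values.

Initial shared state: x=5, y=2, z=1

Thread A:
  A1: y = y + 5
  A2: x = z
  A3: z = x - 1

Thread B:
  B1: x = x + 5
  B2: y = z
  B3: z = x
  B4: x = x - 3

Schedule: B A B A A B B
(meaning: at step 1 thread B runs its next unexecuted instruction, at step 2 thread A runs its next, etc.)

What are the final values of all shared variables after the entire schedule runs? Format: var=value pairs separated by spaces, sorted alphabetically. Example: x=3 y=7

Answer: x=-2 y=1 z=1

Derivation:
Step 1: thread B executes B1 (x = x + 5). Shared: x=10 y=2 z=1. PCs: A@0 B@1
Step 2: thread A executes A1 (y = y + 5). Shared: x=10 y=7 z=1. PCs: A@1 B@1
Step 3: thread B executes B2 (y = z). Shared: x=10 y=1 z=1. PCs: A@1 B@2
Step 4: thread A executes A2 (x = z). Shared: x=1 y=1 z=1. PCs: A@2 B@2
Step 5: thread A executes A3 (z = x - 1). Shared: x=1 y=1 z=0. PCs: A@3 B@2
Step 6: thread B executes B3 (z = x). Shared: x=1 y=1 z=1. PCs: A@3 B@3
Step 7: thread B executes B4 (x = x - 3). Shared: x=-2 y=1 z=1. PCs: A@3 B@4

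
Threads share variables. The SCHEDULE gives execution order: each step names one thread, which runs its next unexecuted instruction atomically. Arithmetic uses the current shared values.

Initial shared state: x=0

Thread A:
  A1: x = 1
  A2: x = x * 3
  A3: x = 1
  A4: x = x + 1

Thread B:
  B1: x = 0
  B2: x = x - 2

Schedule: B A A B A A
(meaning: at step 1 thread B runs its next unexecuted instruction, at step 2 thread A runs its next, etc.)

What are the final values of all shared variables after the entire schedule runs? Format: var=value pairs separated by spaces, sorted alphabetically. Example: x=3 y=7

Step 1: thread B executes B1 (x = 0). Shared: x=0. PCs: A@0 B@1
Step 2: thread A executes A1 (x = 1). Shared: x=1. PCs: A@1 B@1
Step 3: thread A executes A2 (x = x * 3). Shared: x=3. PCs: A@2 B@1
Step 4: thread B executes B2 (x = x - 2). Shared: x=1. PCs: A@2 B@2
Step 5: thread A executes A3 (x = 1). Shared: x=1. PCs: A@3 B@2
Step 6: thread A executes A4 (x = x + 1). Shared: x=2. PCs: A@4 B@2

Answer: x=2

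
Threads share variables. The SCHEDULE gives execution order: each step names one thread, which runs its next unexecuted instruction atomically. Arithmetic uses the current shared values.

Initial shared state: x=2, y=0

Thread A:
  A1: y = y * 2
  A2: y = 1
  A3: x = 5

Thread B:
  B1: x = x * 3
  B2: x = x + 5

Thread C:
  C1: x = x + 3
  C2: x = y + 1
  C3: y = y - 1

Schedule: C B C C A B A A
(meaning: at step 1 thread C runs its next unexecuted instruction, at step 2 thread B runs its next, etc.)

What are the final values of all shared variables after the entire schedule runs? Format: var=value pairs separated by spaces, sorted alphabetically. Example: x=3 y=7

Answer: x=5 y=1

Derivation:
Step 1: thread C executes C1 (x = x + 3). Shared: x=5 y=0. PCs: A@0 B@0 C@1
Step 2: thread B executes B1 (x = x * 3). Shared: x=15 y=0. PCs: A@0 B@1 C@1
Step 3: thread C executes C2 (x = y + 1). Shared: x=1 y=0. PCs: A@0 B@1 C@2
Step 4: thread C executes C3 (y = y - 1). Shared: x=1 y=-1. PCs: A@0 B@1 C@3
Step 5: thread A executes A1 (y = y * 2). Shared: x=1 y=-2. PCs: A@1 B@1 C@3
Step 6: thread B executes B2 (x = x + 5). Shared: x=6 y=-2. PCs: A@1 B@2 C@3
Step 7: thread A executes A2 (y = 1). Shared: x=6 y=1. PCs: A@2 B@2 C@3
Step 8: thread A executes A3 (x = 5). Shared: x=5 y=1. PCs: A@3 B@2 C@3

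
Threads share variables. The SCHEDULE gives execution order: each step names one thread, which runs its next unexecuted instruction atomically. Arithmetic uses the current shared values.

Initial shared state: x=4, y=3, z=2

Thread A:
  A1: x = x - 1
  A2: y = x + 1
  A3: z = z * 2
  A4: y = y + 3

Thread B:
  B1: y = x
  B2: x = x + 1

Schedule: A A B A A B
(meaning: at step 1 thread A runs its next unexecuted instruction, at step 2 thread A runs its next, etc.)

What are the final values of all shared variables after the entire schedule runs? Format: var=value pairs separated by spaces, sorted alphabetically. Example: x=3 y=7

Answer: x=4 y=6 z=4

Derivation:
Step 1: thread A executes A1 (x = x - 1). Shared: x=3 y=3 z=2. PCs: A@1 B@0
Step 2: thread A executes A2 (y = x + 1). Shared: x=3 y=4 z=2. PCs: A@2 B@0
Step 3: thread B executes B1 (y = x). Shared: x=3 y=3 z=2. PCs: A@2 B@1
Step 4: thread A executes A3 (z = z * 2). Shared: x=3 y=3 z=4. PCs: A@3 B@1
Step 5: thread A executes A4 (y = y + 3). Shared: x=3 y=6 z=4. PCs: A@4 B@1
Step 6: thread B executes B2 (x = x + 1). Shared: x=4 y=6 z=4. PCs: A@4 B@2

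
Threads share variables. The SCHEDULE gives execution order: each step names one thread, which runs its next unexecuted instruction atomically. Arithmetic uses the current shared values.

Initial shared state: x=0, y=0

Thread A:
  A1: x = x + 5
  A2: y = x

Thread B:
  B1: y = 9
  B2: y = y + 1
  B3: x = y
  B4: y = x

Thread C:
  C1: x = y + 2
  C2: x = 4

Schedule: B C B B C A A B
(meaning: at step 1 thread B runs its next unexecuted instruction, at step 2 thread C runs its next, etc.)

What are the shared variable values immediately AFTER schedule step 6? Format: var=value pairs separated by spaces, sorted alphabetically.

Answer: x=9 y=10

Derivation:
Step 1: thread B executes B1 (y = 9). Shared: x=0 y=9. PCs: A@0 B@1 C@0
Step 2: thread C executes C1 (x = y + 2). Shared: x=11 y=9. PCs: A@0 B@1 C@1
Step 3: thread B executes B2 (y = y + 1). Shared: x=11 y=10. PCs: A@0 B@2 C@1
Step 4: thread B executes B3 (x = y). Shared: x=10 y=10. PCs: A@0 B@3 C@1
Step 5: thread C executes C2 (x = 4). Shared: x=4 y=10. PCs: A@0 B@3 C@2
Step 6: thread A executes A1 (x = x + 5). Shared: x=9 y=10. PCs: A@1 B@3 C@2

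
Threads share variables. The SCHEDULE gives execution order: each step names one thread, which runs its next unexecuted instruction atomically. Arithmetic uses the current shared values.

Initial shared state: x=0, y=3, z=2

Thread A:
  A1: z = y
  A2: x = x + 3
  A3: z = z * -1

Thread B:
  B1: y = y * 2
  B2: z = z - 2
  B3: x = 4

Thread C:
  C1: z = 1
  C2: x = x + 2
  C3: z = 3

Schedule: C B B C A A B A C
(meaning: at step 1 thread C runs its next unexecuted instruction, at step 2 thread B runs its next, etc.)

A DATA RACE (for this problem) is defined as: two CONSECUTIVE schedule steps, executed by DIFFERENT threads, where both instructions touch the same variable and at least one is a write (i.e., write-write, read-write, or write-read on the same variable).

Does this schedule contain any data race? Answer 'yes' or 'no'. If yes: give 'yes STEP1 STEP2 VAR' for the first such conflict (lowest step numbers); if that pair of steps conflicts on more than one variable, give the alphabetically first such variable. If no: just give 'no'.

Answer: yes 6 7 x

Derivation:
Steps 1,2: C(r=-,w=z) vs B(r=y,w=y). No conflict.
Steps 2,3: same thread (B). No race.
Steps 3,4: B(r=z,w=z) vs C(r=x,w=x). No conflict.
Steps 4,5: C(r=x,w=x) vs A(r=y,w=z). No conflict.
Steps 5,6: same thread (A). No race.
Steps 6,7: A(x = x + 3) vs B(x = 4). RACE on x (W-W).
Steps 7,8: B(r=-,w=x) vs A(r=z,w=z). No conflict.
Steps 8,9: A(z = z * -1) vs C(z = 3). RACE on z (W-W).
First conflict at steps 6,7.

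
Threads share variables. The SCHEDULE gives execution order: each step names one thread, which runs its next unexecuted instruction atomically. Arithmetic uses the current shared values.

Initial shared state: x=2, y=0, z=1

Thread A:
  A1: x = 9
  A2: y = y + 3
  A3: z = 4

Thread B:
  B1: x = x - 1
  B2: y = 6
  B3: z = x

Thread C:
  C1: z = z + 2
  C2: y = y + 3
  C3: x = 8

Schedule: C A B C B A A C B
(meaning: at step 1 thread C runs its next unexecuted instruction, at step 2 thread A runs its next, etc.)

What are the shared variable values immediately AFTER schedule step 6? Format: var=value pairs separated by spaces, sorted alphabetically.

Answer: x=8 y=9 z=3

Derivation:
Step 1: thread C executes C1 (z = z + 2). Shared: x=2 y=0 z=3. PCs: A@0 B@0 C@1
Step 2: thread A executes A1 (x = 9). Shared: x=9 y=0 z=3. PCs: A@1 B@0 C@1
Step 3: thread B executes B1 (x = x - 1). Shared: x=8 y=0 z=3. PCs: A@1 B@1 C@1
Step 4: thread C executes C2 (y = y + 3). Shared: x=8 y=3 z=3. PCs: A@1 B@1 C@2
Step 5: thread B executes B2 (y = 6). Shared: x=8 y=6 z=3. PCs: A@1 B@2 C@2
Step 6: thread A executes A2 (y = y + 3). Shared: x=8 y=9 z=3. PCs: A@2 B@2 C@2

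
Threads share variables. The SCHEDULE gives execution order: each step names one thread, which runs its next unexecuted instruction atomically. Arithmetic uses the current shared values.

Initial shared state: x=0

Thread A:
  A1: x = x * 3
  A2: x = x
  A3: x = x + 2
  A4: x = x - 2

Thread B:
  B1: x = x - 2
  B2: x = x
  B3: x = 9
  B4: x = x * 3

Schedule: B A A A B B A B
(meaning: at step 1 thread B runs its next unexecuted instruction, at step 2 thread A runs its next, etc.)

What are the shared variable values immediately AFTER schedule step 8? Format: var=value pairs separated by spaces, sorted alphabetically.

Step 1: thread B executes B1 (x = x - 2). Shared: x=-2. PCs: A@0 B@1
Step 2: thread A executes A1 (x = x * 3). Shared: x=-6. PCs: A@1 B@1
Step 3: thread A executes A2 (x = x). Shared: x=-6. PCs: A@2 B@1
Step 4: thread A executes A3 (x = x + 2). Shared: x=-4. PCs: A@3 B@1
Step 5: thread B executes B2 (x = x). Shared: x=-4. PCs: A@3 B@2
Step 6: thread B executes B3 (x = 9). Shared: x=9. PCs: A@3 B@3
Step 7: thread A executes A4 (x = x - 2). Shared: x=7. PCs: A@4 B@3
Step 8: thread B executes B4 (x = x * 3). Shared: x=21. PCs: A@4 B@4

Answer: x=21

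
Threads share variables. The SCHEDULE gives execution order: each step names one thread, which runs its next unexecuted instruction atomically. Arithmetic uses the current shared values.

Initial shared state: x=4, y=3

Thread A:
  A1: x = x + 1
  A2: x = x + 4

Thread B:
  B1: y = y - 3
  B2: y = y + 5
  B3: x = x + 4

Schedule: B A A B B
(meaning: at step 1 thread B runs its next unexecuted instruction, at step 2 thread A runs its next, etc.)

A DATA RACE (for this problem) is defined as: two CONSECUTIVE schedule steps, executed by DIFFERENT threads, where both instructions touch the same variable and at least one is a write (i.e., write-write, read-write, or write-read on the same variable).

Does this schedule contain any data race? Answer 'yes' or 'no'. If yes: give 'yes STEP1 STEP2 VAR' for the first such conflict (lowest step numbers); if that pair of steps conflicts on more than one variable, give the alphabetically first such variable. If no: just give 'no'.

Steps 1,2: B(r=y,w=y) vs A(r=x,w=x). No conflict.
Steps 2,3: same thread (A). No race.
Steps 3,4: A(r=x,w=x) vs B(r=y,w=y). No conflict.
Steps 4,5: same thread (B). No race.

Answer: no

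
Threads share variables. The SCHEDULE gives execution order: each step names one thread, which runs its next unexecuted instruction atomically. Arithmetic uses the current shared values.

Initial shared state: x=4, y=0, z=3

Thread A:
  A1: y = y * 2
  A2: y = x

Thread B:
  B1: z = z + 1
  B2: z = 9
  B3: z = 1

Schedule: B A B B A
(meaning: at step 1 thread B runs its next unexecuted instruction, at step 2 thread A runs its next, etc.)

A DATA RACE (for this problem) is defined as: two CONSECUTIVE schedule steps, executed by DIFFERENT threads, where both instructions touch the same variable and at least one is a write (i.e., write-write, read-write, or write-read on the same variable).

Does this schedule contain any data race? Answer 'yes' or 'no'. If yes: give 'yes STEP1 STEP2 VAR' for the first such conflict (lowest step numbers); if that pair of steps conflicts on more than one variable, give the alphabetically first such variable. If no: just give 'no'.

Answer: no

Derivation:
Steps 1,2: B(r=z,w=z) vs A(r=y,w=y). No conflict.
Steps 2,3: A(r=y,w=y) vs B(r=-,w=z). No conflict.
Steps 3,4: same thread (B). No race.
Steps 4,5: B(r=-,w=z) vs A(r=x,w=y). No conflict.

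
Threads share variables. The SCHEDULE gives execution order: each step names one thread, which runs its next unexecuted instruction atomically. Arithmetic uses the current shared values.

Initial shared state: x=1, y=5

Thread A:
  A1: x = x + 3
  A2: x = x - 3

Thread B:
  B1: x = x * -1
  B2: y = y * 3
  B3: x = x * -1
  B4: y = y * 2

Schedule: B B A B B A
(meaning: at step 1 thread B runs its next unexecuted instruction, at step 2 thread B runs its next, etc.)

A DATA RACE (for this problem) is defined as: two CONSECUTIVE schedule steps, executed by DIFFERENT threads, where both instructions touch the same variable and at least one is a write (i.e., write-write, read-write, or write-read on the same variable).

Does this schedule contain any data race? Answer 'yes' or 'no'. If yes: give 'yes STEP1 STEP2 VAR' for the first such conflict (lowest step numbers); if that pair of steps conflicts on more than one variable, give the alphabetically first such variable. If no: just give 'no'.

Steps 1,2: same thread (B). No race.
Steps 2,3: B(r=y,w=y) vs A(r=x,w=x). No conflict.
Steps 3,4: A(x = x + 3) vs B(x = x * -1). RACE on x (W-W).
Steps 4,5: same thread (B). No race.
Steps 5,6: B(r=y,w=y) vs A(r=x,w=x). No conflict.
First conflict at steps 3,4.

Answer: yes 3 4 x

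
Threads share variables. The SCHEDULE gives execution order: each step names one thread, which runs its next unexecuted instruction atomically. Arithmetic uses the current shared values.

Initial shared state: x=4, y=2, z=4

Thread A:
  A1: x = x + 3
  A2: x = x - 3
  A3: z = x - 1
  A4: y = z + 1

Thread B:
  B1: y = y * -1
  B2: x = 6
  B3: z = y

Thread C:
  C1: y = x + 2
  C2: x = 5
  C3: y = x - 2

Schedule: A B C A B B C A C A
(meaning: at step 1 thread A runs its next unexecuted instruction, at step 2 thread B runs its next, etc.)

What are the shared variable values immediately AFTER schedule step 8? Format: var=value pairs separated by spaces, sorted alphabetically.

Step 1: thread A executes A1 (x = x + 3). Shared: x=7 y=2 z=4. PCs: A@1 B@0 C@0
Step 2: thread B executes B1 (y = y * -1). Shared: x=7 y=-2 z=4. PCs: A@1 B@1 C@0
Step 3: thread C executes C1 (y = x + 2). Shared: x=7 y=9 z=4. PCs: A@1 B@1 C@1
Step 4: thread A executes A2 (x = x - 3). Shared: x=4 y=9 z=4. PCs: A@2 B@1 C@1
Step 5: thread B executes B2 (x = 6). Shared: x=6 y=9 z=4. PCs: A@2 B@2 C@1
Step 6: thread B executes B3 (z = y). Shared: x=6 y=9 z=9. PCs: A@2 B@3 C@1
Step 7: thread C executes C2 (x = 5). Shared: x=5 y=9 z=9. PCs: A@2 B@3 C@2
Step 8: thread A executes A3 (z = x - 1). Shared: x=5 y=9 z=4. PCs: A@3 B@3 C@2

Answer: x=5 y=9 z=4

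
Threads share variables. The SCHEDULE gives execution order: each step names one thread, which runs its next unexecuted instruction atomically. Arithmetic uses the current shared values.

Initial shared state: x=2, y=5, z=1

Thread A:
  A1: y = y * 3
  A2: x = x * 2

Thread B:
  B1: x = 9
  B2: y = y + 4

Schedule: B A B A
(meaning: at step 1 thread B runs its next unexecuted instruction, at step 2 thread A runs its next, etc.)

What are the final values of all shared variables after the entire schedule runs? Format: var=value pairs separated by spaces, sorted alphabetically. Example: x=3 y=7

Step 1: thread B executes B1 (x = 9). Shared: x=9 y=5 z=1. PCs: A@0 B@1
Step 2: thread A executes A1 (y = y * 3). Shared: x=9 y=15 z=1. PCs: A@1 B@1
Step 3: thread B executes B2 (y = y + 4). Shared: x=9 y=19 z=1. PCs: A@1 B@2
Step 4: thread A executes A2 (x = x * 2). Shared: x=18 y=19 z=1. PCs: A@2 B@2

Answer: x=18 y=19 z=1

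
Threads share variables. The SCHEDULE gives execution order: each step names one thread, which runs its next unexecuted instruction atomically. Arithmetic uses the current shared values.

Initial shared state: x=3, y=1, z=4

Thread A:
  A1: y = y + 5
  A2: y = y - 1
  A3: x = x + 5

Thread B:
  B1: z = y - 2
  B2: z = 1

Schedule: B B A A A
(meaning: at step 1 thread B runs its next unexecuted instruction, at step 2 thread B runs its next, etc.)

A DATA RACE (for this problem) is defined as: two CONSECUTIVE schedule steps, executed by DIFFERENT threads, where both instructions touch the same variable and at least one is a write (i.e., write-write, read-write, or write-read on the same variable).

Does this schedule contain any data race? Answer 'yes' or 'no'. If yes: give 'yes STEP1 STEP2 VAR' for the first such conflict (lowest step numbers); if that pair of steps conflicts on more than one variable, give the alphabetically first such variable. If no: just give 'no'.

Answer: no

Derivation:
Steps 1,2: same thread (B). No race.
Steps 2,3: B(r=-,w=z) vs A(r=y,w=y). No conflict.
Steps 3,4: same thread (A). No race.
Steps 4,5: same thread (A). No race.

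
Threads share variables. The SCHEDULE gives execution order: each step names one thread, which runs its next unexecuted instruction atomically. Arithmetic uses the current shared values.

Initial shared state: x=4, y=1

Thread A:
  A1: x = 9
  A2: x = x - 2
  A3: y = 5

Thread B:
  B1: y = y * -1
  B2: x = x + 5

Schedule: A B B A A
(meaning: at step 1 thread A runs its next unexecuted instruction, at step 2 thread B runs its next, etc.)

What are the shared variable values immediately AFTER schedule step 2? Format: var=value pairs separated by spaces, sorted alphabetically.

Answer: x=9 y=-1

Derivation:
Step 1: thread A executes A1 (x = 9). Shared: x=9 y=1. PCs: A@1 B@0
Step 2: thread B executes B1 (y = y * -1). Shared: x=9 y=-1. PCs: A@1 B@1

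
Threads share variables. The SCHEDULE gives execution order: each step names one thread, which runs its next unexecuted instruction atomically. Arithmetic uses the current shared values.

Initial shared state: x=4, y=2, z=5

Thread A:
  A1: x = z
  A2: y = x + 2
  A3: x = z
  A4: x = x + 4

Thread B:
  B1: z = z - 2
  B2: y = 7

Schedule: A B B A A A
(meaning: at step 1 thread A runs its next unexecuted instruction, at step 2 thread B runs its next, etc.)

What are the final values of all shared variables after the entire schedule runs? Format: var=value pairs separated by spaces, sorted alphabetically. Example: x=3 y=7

Answer: x=7 y=7 z=3

Derivation:
Step 1: thread A executes A1 (x = z). Shared: x=5 y=2 z=5. PCs: A@1 B@0
Step 2: thread B executes B1 (z = z - 2). Shared: x=5 y=2 z=3. PCs: A@1 B@1
Step 3: thread B executes B2 (y = 7). Shared: x=5 y=7 z=3. PCs: A@1 B@2
Step 4: thread A executes A2 (y = x + 2). Shared: x=5 y=7 z=3. PCs: A@2 B@2
Step 5: thread A executes A3 (x = z). Shared: x=3 y=7 z=3. PCs: A@3 B@2
Step 6: thread A executes A4 (x = x + 4). Shared: x=7 y=7 z=3. PCs: A@4 B@2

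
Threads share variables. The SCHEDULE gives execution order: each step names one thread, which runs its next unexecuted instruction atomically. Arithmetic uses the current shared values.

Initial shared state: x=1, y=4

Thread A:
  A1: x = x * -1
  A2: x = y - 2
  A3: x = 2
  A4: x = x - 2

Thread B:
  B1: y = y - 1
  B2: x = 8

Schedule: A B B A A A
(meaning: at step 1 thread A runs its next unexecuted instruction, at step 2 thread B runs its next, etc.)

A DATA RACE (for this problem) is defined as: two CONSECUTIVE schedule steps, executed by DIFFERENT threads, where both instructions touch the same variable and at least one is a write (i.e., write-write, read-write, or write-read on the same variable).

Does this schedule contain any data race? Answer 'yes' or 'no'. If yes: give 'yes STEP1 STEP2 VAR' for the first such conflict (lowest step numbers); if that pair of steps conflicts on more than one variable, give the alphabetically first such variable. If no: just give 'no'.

Steps 1,2: A(r=x,w=x) vs B(r=y,w=y). No conflict.
Steps 2,3: same thread (B). No race.
Steps 3,4: B(x = 8) vs A(x = y - 2). RACE on x (W-W).
Steps 4,5: same thread (A). No race.
Steps 5,6: same thread (A). No race.
First conflict at steps 3,4.

Answer: yes 3 4 x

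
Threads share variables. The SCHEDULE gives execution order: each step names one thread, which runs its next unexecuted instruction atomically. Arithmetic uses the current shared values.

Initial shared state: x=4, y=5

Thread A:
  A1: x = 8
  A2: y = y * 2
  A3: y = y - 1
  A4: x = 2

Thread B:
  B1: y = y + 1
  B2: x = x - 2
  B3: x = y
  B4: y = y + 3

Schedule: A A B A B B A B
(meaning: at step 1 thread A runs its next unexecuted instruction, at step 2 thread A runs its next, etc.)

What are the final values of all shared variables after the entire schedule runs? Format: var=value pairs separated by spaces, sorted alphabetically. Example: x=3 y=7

Answer: x=2 y=13

Derivation:
Step 1: thread A executes A1 (x = 8). Shared: x=8 y=5. PCs: A@1 B@0
Step 2: thread A executes A2 (y = y * 2). Shared: x=8 y=10. PCs: A@2 B@0
Step 3: thread B executes B1 (y = y + 1). Shared: x=8 y=11. PCs: A@2 B@1
Step 4: thread A executes A3 (y = y - 1). Shared: x=8 y=10. PCs: A@3 B@1
Step 5: thread B executes B2 (x = x - 2). Shared: x=6 y=10. PCs: A@3 B@2
Step 6: thread B executes B3 (x = y). Shared: x=10 y=10. PCs: A@3 B@3
Step 7: thread A executes A4 (x = 2). Shared: x=2 y=10. PCs: A@4 B@3
Step 8: thread B executes B4 (y = y + 3). Shared: x=2 y=13. PCs: A@4 B@4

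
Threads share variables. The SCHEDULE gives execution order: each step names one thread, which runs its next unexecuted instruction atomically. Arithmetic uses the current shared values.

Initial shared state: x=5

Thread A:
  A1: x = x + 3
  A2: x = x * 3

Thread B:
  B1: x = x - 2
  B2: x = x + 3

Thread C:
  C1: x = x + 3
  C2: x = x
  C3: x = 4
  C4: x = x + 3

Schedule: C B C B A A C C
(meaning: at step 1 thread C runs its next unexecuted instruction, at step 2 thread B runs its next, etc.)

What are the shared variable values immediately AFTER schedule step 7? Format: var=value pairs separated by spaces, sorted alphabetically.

Step 1: thread C executes C1 (x = x + 3). Shared: x=8. PCs: A@0 B@0 C@1
Step 2: thread B executes B1 (x = x - 2). Shared: x=6. PCs: A@0 B@1 C@1
Step 3: thread C executes C2 (x = x). Shared: x=6. PCs: A@0 B@1 C@2
Step 4: thread B executes B2 (x = x + 3). Shared: x=9. PCs: A@0 B@2 C@2
Step 5: thread A executes A1 (x = x + 3). Shared: x=12. PCs: A@1 B@2 C@2
Step 6: thread A executes A2 (x = x * 3). Shared: x=36. PCs: A@2 B@2 C@2
Step 7: thread C executes C3 (x = 4). Shared: x=4. PCs: A@2 B@2 C@3

Answer: x=4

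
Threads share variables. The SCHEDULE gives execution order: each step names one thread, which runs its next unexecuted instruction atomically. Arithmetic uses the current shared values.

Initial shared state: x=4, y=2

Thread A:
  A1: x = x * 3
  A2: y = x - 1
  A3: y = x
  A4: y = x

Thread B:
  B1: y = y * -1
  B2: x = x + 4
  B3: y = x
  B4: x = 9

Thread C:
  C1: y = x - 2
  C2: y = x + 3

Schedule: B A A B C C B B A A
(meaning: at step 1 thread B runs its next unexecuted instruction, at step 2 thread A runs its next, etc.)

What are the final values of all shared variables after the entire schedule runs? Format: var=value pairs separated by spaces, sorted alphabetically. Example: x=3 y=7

Answer: x=9 y=9

Derivation:
Step 1: thread B executes B1 (y = y * -1). Shared: x=4 y=-2. PCs: A@0 B@1 C@0
Step 2: thread A executes A1 (x = x * 3). Shared: x=12 y=-2. PCs: A@1 B@1 C@0
Step 3: thread A executes A2 (y = x - 1). Shared: x=12 y=11. PCs: A@2 B@1 C@0
Step 4: thread B executes B2 (x = x + 4). Shared: x=16 y=11. PCs: A@2 B@2 C@0
Step 5: thread C executes C1 (y = x - 2). Shared: x=16 y=14. PCs: A@2 B@2 C@1
Step 6: thread C executes C2 (y = x + 3). Shared: x=16 y=19. PCs: A@2 B@2 C@2
Step 7: thread B executes B3 (y = x). Shared: x=16 y=16. PCs: A@2 B@3 C@2
Step 8: thread B executes B4 (x = 9). Shared: x=9 y=16. PCs: A@2 B@4 C@2
Step 9: thread A executes A3 (y = x). Shared: x=9 y=9. PCs: A@3 B@4 C@2
Step 10: thread A executes A4 (y = x). Shared: x=9 y=9. PCs: A@4 B@4 C@2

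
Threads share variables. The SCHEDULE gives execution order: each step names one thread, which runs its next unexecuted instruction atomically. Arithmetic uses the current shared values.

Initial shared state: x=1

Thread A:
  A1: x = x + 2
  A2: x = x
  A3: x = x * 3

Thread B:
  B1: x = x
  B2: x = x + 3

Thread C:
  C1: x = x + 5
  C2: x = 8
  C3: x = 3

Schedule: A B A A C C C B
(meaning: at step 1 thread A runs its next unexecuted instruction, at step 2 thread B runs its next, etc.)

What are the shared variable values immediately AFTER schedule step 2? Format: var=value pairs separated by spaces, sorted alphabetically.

Answer: x=3

Derivation:
Step 1: thread A executes A1 (x = x + 2). Shared: x=3. PCs: A@1 B@0 C@0
Step 2: thread B executes B1 (x = x). Shared: x=3. PCs: A@1 B@1 C@0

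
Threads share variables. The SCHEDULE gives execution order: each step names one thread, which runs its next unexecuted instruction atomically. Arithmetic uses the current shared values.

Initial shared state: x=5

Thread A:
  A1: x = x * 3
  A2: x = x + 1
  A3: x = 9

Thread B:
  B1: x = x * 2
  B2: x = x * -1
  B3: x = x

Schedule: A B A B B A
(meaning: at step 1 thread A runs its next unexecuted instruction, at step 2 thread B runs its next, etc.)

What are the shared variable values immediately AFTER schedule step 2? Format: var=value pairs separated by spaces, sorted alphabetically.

Step 1: thread A executes A1 (x = x * 3). Shared: x=15. PCs: A@1 B@0
Step 2: thread B executes B1 (x = x * 2). Shared: x=30. PCs: A@1 B@1

Answer: x=30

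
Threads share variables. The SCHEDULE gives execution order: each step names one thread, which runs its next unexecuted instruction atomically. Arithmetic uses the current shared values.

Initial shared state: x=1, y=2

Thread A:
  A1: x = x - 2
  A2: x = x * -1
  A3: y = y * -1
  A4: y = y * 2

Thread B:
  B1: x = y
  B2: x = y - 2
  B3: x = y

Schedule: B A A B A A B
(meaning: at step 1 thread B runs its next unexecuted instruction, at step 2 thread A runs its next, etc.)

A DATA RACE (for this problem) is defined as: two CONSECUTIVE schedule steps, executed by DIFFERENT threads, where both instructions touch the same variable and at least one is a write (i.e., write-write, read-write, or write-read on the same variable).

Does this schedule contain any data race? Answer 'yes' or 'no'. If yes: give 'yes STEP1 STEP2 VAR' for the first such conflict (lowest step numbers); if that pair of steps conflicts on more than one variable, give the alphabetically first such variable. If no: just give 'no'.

Steps 1,2: B(x = y) vs A(x = x - 2). RACE on x (W-W).
Steps 2,3: same thread (A). No race.
Steps 3,4: A(x = x * -1) vs B(x = y - 2). RACE on x (W-W).
Steps 4,5: B(x = y - 2) vs A(y = y * -1). RACE on y (R-W).
Steps 5,6: same thread (A). No race.
Steps 6,7: A(y = y * 2) vs B(x = y). RACE on y (W-R).
First conflict at steps 1,2.

Answer: yes 1 2 x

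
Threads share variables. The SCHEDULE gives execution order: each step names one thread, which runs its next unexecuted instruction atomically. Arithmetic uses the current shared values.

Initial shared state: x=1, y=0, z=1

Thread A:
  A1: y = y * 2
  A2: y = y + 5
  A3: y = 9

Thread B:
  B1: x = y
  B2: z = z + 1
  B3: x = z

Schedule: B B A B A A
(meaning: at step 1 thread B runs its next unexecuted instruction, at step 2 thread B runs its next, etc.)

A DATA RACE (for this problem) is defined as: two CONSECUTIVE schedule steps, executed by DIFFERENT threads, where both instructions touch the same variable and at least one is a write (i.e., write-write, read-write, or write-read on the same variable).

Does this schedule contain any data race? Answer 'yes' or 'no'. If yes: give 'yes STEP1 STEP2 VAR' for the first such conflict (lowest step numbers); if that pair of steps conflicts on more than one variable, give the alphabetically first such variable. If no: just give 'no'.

Steps 1,2: same thread (B). No race.
Steps 2,3: B(r=z,w=z) vs A(r=y,w=y). No conflict.
Steps 3,4: A(r=y,w=y) vs B(r=z,w=x). No conflict.
Steps 4,5: B(r=z,w=x) vs A(r=y,w=y). No conflict.
Steps 5,6: same thread (A). No race.

Answer: no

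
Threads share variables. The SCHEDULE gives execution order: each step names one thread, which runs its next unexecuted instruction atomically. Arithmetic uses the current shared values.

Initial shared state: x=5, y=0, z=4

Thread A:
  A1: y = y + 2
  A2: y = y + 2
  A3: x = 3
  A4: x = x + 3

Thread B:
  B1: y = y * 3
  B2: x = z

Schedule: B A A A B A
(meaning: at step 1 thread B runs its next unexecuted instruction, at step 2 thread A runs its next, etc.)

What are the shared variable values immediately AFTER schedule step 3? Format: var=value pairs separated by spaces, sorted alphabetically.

Answer: x=5 y=4 z=4

Derivation:
Step 1: thread B executes B1 (y = y * 3). Shared: x=5 y=0 z=4. PCs: A@0 B@1
Step 2: thread A executes A1 (y = y + 2). Shared: x=5 y=2 z=4. PCs: A@1 B@1
Step 3: thread A executes A2 (y = y + 2). Shared: x=5 y=4 z=4. PCs: A@2 B@1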